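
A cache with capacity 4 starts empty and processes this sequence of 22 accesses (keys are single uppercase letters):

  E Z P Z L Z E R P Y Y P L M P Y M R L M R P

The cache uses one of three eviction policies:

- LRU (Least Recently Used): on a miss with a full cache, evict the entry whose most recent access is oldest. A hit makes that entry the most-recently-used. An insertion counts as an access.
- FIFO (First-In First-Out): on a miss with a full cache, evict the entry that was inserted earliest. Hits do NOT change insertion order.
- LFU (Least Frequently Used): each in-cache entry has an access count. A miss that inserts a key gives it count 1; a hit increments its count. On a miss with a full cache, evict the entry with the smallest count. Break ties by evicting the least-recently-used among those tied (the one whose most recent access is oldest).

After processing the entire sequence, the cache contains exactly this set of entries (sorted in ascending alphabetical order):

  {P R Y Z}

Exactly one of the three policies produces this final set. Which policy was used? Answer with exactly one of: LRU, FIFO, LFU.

Simulating under each policy and comparing final sets:
  LRU: final set = {L M P R} -> differs
  FIFO: final set = {L M P R} -> differs
  LFU: final set = {P R Y Z} -> MATCHES target
Only LFU produces the target set.

Answer: LFU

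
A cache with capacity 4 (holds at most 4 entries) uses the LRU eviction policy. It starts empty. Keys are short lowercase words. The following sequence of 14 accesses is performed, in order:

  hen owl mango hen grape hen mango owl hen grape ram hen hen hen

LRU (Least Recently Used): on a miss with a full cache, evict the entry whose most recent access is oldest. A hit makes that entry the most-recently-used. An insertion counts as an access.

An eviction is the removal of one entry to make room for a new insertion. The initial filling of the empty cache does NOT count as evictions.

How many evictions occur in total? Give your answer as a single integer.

LRU simulation (capacity=4):
  1. access hen: MISS. Cache (LRU->MRU): [hen]
  2. access owl: MISS. Cache (LRU->MRU): [hen owl]
  3. access mango: MISS. Cache (LRU->MRU): [hen owl mango]
  4. access hen: HIT. Cache (LRU->MRU): [owl mango hen]
  5. access grape: MISS. Cache (LRU->MRU): [owl mango hen grape]
  6. access hen: HIT. Cache (LRU->MRU): [owl mango grape hen]
  7. access mango: HIT. Cache (LRU->MRU): [owl grape hen mango]
  8. access owl: HIT. Cache (LRU->MRU): [grape hen mango owl]
  9. access hen: HIT. Cache (LRU->MRU): [grape mango owl hen]
  10. access grape: HIT. Cache (LRU->MRU): [mango owl hen grape]
  11. access ram: MISS, evict mango. Cache (LRU->MRU): [owl hen grape ram]
  12. access hen: HIT. Cache (LRU->MRU): [owl grape ram hen]
  13. access hen: HIT. Cache (LRU->MRU): [owl grape ram hen]
  14. access hen: HIT. Cache (LRU->MRU): [owl grape ram hen]
Total: 9 hits, 5 misses, 1 evictions

Answer: 1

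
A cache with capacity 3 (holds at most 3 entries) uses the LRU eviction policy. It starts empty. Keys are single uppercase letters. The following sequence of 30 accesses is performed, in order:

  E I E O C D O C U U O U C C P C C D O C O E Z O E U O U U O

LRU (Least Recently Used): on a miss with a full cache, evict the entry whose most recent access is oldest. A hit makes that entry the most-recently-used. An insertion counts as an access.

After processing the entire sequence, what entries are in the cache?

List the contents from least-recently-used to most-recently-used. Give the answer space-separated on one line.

Answer: E U O

Derivation:
LRU simulation (capacity=3):
  1. access E: MISS. Cache (LRU->MRU): [E]
  2. access I: MISS. Cache (LRU->MRU): [E I]
  3. access E: HIT. Cache (LRU->MRU): [I E]
  4. access O: MISS. Cache (LRU->MRU): [I E O]
  5. access C: MISS, evict I. Cache (LRU->MRU): [E O C]
  6. access D: MISS, evict E. Cache (LRU->MRU): [O C D]
  7. access O: HIT. Cache (LRU->MRU): [C D O]
  8. access C: HIT. Cache (LRU->MRU): [D O C]
  9. access U: MISS, evict D. Cache (LRU->MRU): [O C U]
  10. access U: HIT. Cache (LRU->MRU): [O C U]
  11. access O: HIT. Cache (LRU->MRU): [C U O]
  12. access U: HIT. Cache (LRU->MRU): [C O U]
  13. access C: HIT. Cache (LRU->MRU): [O U C]
  14. access C: HIT. Cache (LRU->MRU): [O U C]
  15. access P: MISS, evict O. Cache (LRU->MRU): [U C P]
  16. access C: HIT. Cache (LRU->MRU): [U P C]
  17. access C: HIT. Cache (LRU->MRU): [U P C]
  18. access D: MISS, evict U. Cache (LRU->MRU): [P C D]
  19. access O: MISS, evict P. Cache (LRU->MRU): [C D O]
  20. access C: HIT. Cache (LRU->MRU): [D O C]
  21. access O: HIT. Cache (LRU->MRU): [D C O]
  22. access E: MISS, evict D. Cache (LRU->MRU): [C O E]
  23. access Z: MISS, evict C. Cache (LRU->MRU): [O E Z]
  24. access O: HIT. Cache (LRU->MRU): [E Z O]
  25. access E: HIT. Cache (LRU->MRU): [Z O E]
  26. access U: MISS, evict Z. Cache (LRU->MRU): [O E U]
  27. access O: HIT. Cache (LRU->MRU): [E U O]
  28. access U: HIT. Cache (LRU->MRU): [E O U]
  29. access U: HIT. Cache (LRU->MRU): [E O U]
  30. access O: HIT. Cache (LRU->MRU): [E U O]
Total: 18 hits, 12 misses, 9 evictions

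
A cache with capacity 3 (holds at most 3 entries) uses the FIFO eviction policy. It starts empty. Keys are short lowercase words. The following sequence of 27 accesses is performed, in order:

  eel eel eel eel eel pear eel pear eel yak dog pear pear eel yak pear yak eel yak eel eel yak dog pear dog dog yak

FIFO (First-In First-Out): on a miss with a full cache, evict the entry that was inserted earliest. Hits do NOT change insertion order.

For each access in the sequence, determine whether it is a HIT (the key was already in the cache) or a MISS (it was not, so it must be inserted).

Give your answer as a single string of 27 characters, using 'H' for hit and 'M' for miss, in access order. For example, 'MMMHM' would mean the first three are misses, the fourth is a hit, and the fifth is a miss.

Answer: MHHHHMHHHMMHHMHMMHHHHHMHHHH

Derivation:
FIFO simulation (capacity=3):
  1. access eel: MISS. Cache (old->new): [eel]
  2. access eel: HIT. Cache (old->new): [eel]
  3. access eel: HIT. Cache (old->new): [eel]
  4. access eel: HIT. Cache (old->new): [eel]
  5. access eel: HIT. Cache (old->new): [eel]
  6. access pear: MISS. Cache (old->new): [eel pear]
  7. access eel: HIT. Cache (old->new): [eel pear]
  8. access pear: HIT. Cache (old->new): [eel pear]
  9. access eel: HIT. Cache (old->new): [eel pear]
  10. access yak: MISS. Cache (old->new): [eel pear yak]
  11. access dog: MISS, evict eel. Cache (old->new): [pear yak dog]
  12. access pear: HIT. Cache (old->new): [pear yak dog]
  13. access pear: HIT. Cache (old->new): [pear yak dog]
  14. access eel: MISS, evict pear. Cache (old->new): [yak dog eel]
  15. access yak: HIT. Cache (old->new): [yak dog eel]
  16. access pear: MISS, evict yak. Cache (old->new): [dog eel pear]
  17. access yak: MISS, evict dog. Cache (old->new): [eel pear yak]
  18. access eel: HIT. Cache (old->new): [eel pear yak]
  19. access yak: HIT. Cache (old->new): [eel pear yak]
  20. access eel: HIT. Cache (old->new): [eel pear yak]
  21. access eel: HIT. Cache (old->new): [eel pear yak]
  22. access yak: HIT. Cache (old->new): [eel pear yak]
  23. access dog: MISS, evict eel. Cache (old->new): [pear yak dog]
  24. access pear: HIT. Cache (old->new): [pear yak dog]
  25. access dog: HIT. Cache (old->new): [pear yak dog]
  26. access dog: HIT. Cache (old->new): [pear yak dog]
  27. access yak: HIT. Cache (old->new): [pear yak dog]
Total: 19 hits, 8 misses, 5 evictions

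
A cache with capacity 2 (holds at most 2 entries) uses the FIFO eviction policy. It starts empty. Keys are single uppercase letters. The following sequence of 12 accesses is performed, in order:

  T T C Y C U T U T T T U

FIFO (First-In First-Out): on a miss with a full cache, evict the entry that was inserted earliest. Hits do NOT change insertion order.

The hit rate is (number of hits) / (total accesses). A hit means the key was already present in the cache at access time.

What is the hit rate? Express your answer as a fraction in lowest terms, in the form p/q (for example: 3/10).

FIFO simulation (capacity=2):
  1. access T: MISS. Cache (old->new): [T]
  2. access T: HIT. Cache (old->new): [T]
  3. access C: MISS. Cache (old->new): [T C]
  4. access Y: MISS, evict T. Cache (old->new): [C Y]
  5. access C: HIT. Cache (old->new): [C Y]
  6. access U: MISS, evict C. Cache (old->new): [Y U]
  7. access T: MISS, evict Y. Cache (old->new): [U T]
  8. access U: HIT. Cache (old->new): [U T]
  9. access T: HIT. Cache (old->new): [U T]
  10. access T: HIT. Cache (old->new): [U T]
  11. access T: HIT. Cache (old->new): [U T]
  12. access U: HIT. Cache (old->new): [U T]
Total: 7 hits, 5 misses, 3 evictions

Hit rate = 7/12

Answer: 7/12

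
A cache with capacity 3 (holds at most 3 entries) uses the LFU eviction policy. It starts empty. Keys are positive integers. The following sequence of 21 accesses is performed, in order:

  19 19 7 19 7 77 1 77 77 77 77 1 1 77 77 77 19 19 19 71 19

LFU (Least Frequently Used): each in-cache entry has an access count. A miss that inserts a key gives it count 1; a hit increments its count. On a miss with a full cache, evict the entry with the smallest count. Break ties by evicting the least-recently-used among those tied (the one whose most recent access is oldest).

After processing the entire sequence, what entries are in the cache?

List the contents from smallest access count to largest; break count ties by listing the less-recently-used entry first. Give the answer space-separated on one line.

Answer: 71 77 19

Derivation:
LFU simulation (capacity=3):
  1. access 19: MISS. Cache: [19(c=1)]
  2. access 19: HIT, count now 2. Cache: [19(c=2)]
  3. access 7: MISS. Cache: [7(c=1) 19(c=2)]
  4. access 19: HIT, count now 3. Cache: [7(c=1) 19(c=3)]
  5. access 7: HIT, count now 2. Cache: [7(c=2) 19(c=3)]
  6. access 77: MISS. Cache: [77(c=1) 7(c=2) 19(c=3)]
  7. access 1: MISS, evict 77(c=1). Cache: [1(c=1) 7(c=2) 19(c=3)]
  8. access 77: MISS, evict 1(c=1). Cache: [77(c=1) 7(c=2) 19(c=3)]
  9. access 77: HIT, count now 2. Cache: [7(c=2) 77(c=2) 19(c=3)]
  10. access 77: HIT, count now 3. Cache: [7(c=2) 19(c=3) 77(c=3)]
  11. access 77: HIT, count now 4. Cache: [7(c=2) 19(c=3) 77(c=4)]
  12. access 1: MISS, evict 7(c=2). Cache: [1(c=1) 19(c=3) 77(c=4)]
  13. access 1: HIT, count now 2. Cache: [1(c=2) 19(c=3) 77(c=4)]
  14. access 77: HIT, count now 5. Cache: [1(c=2) 19(c=3) 77(c=5)]
  15. access 77: HIT, count now 6. Cache: [1(c=2) 19(c=3) 77(c=6)]
  16. access 77: HIT, count now 7. Cache: [1(c=2) 19(c=3) 77(c=7)]
  17. access 19: HIT, count now 4. Cache: [1(c=2) 19(c=4) 77(c=7)]
  18. access 19: HIT, count now 5. Cache: [1(c=2) 19(c=5) 77(c=7)]
  19. access 19: HIT, count now 6. Cache: [1(c=2) 19(c=6) 77(c=7)]
  20. access 71: MISS, evict 1(c=2). Cache: [71(c=1) 19(c=6) 77(c=7)]
  21. access 19: HIT, count now 7. Cache: [71(c=1) 77(c=7) 19(c=7)]
Total: 14 hits, 7 misses, 4 evictions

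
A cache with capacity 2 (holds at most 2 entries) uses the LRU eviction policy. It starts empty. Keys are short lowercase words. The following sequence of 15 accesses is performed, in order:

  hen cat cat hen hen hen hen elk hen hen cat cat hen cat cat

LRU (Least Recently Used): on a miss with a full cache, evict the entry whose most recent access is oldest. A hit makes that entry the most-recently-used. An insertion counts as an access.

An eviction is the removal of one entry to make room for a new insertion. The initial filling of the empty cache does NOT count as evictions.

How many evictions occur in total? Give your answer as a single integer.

Answer: 2

Derivation:
LRU simulation (capacity=2):
  1. access hen: MISS. Cache (LRU->MRU): [hen]
  2. access cat: MISS. Cache (LRU->MRU): [hen cat]
  3. access cat: HIT. Cache (LRU->MRU): [hen cat]
  4. access hen: HIT. Cache (LRU->MRU): [cat hen]
  5. access hen: HIT. Cache (LRU->MRU): [cat hen]
  6. access hen: HIT. Cache (LRU->MRU): [cat hen]
  7. access hen: HIT. Cache (LRU->MRU): [cat hen]
  8. access elk: MISS, evict cat. Cache (LRU->MRU): [hen elk]
  9. access hen: HIT. Cache (LRU->MRU): [elk hen]
  10. access hen: HIT. Cache (LRU->MRU): [elk hen]
  11. access cat: MISS, evict elk. Cache (LRU->MRU): [hen cat]
  12. access cat: HIT. Cache (LRU->MRU): [hen cat]
  13. access hen: HIT. Cache (LRU->MRU): [cat hen]
  14. access cat: HIT. Cache (LRU->MRU): [hen cat]
  15. access cat: HIT. Cache (LRU->MRU): [hen cat]
Total: 11 hits, 4 misses, 2 evictions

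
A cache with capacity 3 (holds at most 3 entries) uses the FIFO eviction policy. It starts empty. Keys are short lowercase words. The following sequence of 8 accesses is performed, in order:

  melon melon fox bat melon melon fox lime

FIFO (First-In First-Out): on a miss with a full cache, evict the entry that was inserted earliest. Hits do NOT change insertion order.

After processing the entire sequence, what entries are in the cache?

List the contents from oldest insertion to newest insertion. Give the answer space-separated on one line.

Answer: fox bat lime

Derivation:
FIFO simulation (capacity=3):
  1. access melon: MISS. Cache (old->new): [melon]
  2. access melon: HIT. Cache (old->new): [melon]
  3. access fox: MISS. Cache (old->new): [melon fox]
  4. access bat: MISS. Cache (old->new): [melon fox bat]
  5. access melon: HIT. Cache (old->new): [melon fox bat]
  6. access melon: HIT. Cache (old->new): [melon fox bat]
  7. access fox: HIT. Cache (old->new): [melon fox bat]
  8. access lime: MISS, evict melon. Cache (old->new): [fox bat lime]
Total: 4 hits, 4 misses, 1 evictions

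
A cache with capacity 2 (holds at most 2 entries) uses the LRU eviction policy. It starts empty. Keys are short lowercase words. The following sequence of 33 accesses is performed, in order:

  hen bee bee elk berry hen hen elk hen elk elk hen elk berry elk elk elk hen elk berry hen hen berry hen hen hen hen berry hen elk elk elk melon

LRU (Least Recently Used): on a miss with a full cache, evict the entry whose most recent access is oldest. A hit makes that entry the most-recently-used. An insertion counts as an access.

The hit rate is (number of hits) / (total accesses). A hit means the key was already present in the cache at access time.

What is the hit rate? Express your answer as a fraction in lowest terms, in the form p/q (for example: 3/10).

Answer: 7/11

Derivation:
LRU simulation (capacity=2):
  1. access hen: MISS. Cache (LRU->MRU): [hen]
  2. access bee: MISS. Cache (LRU->MRU): [hen bee]
  3. access bee: HIT. Cache (LRU->MRU): [hen bee]
  4. access elk: MISS, evict hen. Cache (LRU->MRU): [bee elk]
  5. access berry: MISS, evict bee. Cache (LRU->MRU): [elk berry]
  6. access hen: MISS, evict elk. Cache (LRU->MRU): [berry hen]
  7. access hen: HIT. Cache (LRU->MRU): [berry hen]
  8. access elk: MISS, evict berry. Cache (LRU->MRU): [hen elk]
  9. access hen: HIT. Cache (LRU->MRU): [elk hen]
  10. access elk: HIT. Cache (LRU->MRU): [hen elk]
  11. access elk: HIT. Cache (LRU->MRU): [hen elk]
  12. access hen: HIT. Cache (LRU->MRU): [elk hen]
  13. access elk: HIT. Cache (LRU->MRU): [hen elk]
  14. access berry: MISS, evict hen. Cache (LRU->MRU): [elk berry]
  15. access elk: HIT. Cache (LRU->MRU): [berry elk]
  16. access elk: HIT. Cache (LRU->MRU): [berry elk]
  17. access elk: HIT. Cache (LRU->MRU): [berry elk]
  18. access hen: MISS, evict berry. Cache (LRU->MRU): [elk hen]
  19. access elk: HIT. Cache (LRU->MRU): [hen elk]
  20. access berry: MISS, evict hen. Cache (LRU->MRU): [elk berry]
  21. access hen: MISS, evict elk. Cache (LRU->MRU): [berry hen]
  22. access hen: HIT. Cache (LRU->MRU): [berry hen]
  23. access berry: HIT. Cache (LRU->MRU): [hen berry]
  24. access hen: HIT. Cache (LRU->MRU): [berry hen]
  25. access hen: HIT. Cache (LRU->MRU): [berry hen]
  26. access hen: HIT. Cache (LRU->MRU): [berry hen]
  27. access hen: HIT. Cache (LRU->MRU): [berry hen]
  28. access berry: HIT. Cache (LRU->MRU): [hen berry]
  29. access hen: HIT. Cache (LRU->MRU): [berry hen]
  30. access elk: MISS, evict berry. Cache (LRU->MRU): [hen elk]
  31. access elk: HIT. Cache (LRU->MRU): [hen elk]
  32. access elk: HIT. Cache (LRU->MRU): [hen elk]
  33. access melon: MISS, evict hen. Cache (LRU->MRU): [elk melon]
Total: 21 hits, 12 misses, 10 evictions

Hit rate = 21/33 = 7/11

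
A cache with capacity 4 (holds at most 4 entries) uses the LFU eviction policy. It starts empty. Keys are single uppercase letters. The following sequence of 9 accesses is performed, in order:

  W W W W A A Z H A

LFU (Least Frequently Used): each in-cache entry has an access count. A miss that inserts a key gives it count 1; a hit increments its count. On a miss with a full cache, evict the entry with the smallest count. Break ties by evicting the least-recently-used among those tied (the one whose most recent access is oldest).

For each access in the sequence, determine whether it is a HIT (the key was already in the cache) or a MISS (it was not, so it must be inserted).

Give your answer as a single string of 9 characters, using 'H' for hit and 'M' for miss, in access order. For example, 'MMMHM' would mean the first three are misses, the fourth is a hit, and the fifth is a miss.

Answer: MHHHMHMMH

Derivation:
LFU simulation (capacity=4):
  1. access W: MISS. Cache: [W(c=1)]
  2. access W: HIT, count now 2. Cache: [W(c=2)]
  3. access W: HIT, count now 3. Cache: [W(c=3)]
  4. access W: HIT, count now 4. Cache: [W(c=4)]
  5. access A: MISS. Cache: [A(c=1) W(c=4)]
  6. access A: HIT, count now 2. Cache: [A(c=2) W(c=4)]
  7. access Z: MISS. Cache: [Z(c=1) A(c=2) W(c=4)]
  8. access H: MISS. Cache: [Z(c=1) H(c=1) A(c=2) W(c=4)]
  9. access A: HIT, count now 3. Cache: [Z(c=1) H(c=1) A(c=3) W(c=4)]
Total: 5 hits, 4 misses, 0 evictions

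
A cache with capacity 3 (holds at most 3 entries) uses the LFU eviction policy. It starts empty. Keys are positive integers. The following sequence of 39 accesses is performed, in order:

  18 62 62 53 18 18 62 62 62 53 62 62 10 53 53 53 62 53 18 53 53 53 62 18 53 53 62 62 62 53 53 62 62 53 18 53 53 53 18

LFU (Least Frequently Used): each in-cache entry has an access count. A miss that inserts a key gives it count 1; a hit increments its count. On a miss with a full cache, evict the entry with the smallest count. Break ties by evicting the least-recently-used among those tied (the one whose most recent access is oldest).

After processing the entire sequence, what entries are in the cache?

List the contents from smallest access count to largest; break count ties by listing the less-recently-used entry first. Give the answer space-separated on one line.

Answer: 18 62 53

Derivation:
LFU simulation (capacity=3):
  1. access 18: MISS. Cache: [18(c=1)]
  2. access 62: MISS. Cache: [18(c=1) 62(c=1)]
  3. access 62: HIT, count now 2. Cache: [18(c=1) 62(c=2)]
  4. access 53: MISS. Cache: [18(c=1) 53(c=1) 62(c=2)]
  5. access 18: HIT, count now 2. Cache: [53(c=1) 62(c=2) 18(c=2)]
  6. access 18: HIT, count now 3. Cache: [53(c=1) 62(c=2) 18(c=3)]
  7. access 62: HIT, count now 3. Cache: [53(c=1) 18(c=3) 62(c=3)]
  8. access 62: HIT, count now 4. Cache: [53(c=1) 18(c=3) 62(c=4)]
  9. access 62: HIT, count now 5. Cache: [53(c=1) 18(c=3) 62(c=5)]
  10. access 53: HIT, count now 2. Cache: [53(c=2) 18(c=3) 62(c=5)]
  11. access 62: HIT, count now 6. Cache: [53(c=2) 18(c=3) 62(c=6)]
  12. access 62: HIT, count now 7. Cache: [53(c=2) 18(c=3) 62(c=7)]
  13. access 10: MISS, evict 53(c=2). Cache: [10(c=1) 18(c=3) 62(c=7)]
  14. access 53: MISS, evict 10(c=1). Cache: [53(c=1) 18(c=3) 62(c=7)]
  15. access 53: HIT, count now 2. Cache: [53(c=2) 18(c=3) 62(c=7)]
  16. access 53: HIT, count now 3. Cache: [18(c=3) 53(c=3) 62(c=7)]
  17. access 62: HIT, count now 8. Cache: [18(c=3) 53(c=3) 62(c=8)]
  18. access 53: HIT, count now 4. Cache: [18(c=3) 53(c=4) 62(c=8)]
  19. access 18: HIT, count now 4. Cache: [53(c=4) 18(c=4) 62(c=8)]
  20. access 53: HIT, count now 5. Cache: [18(c=4) 53(c=5) 62(c=8)]
  21. access 53: HIT, count now 6. Cache: [18(c=4) 53(c=6) 62(c=8)]
  22. access 53: HIT, count now 7. Cache: [18(c=4) 53(c=7) 62(c=8)]
  23. access 62: HIT, count now 9. Cache: [18(c=4) 53(c=7) 62(c=9)]
  24. access 18: HIT, count now 5. Cache: [18(c=5) 53(c=7) 62(c=9)]
  25. access 53: HIT, count now 8. Cache: [18(c=5) 53(c=8) 62(c=9)]
  26. access 53: HIT, count now 9. Cache: [18(c=5) 62(c=9) 53(c=9)]
  27. access 62: HIT, count now 10. Cache: [18(c=5) 53(c=9) 62(c=10)]
  28. access 62: HIT, count now 11. Cache: [18(c=5) 53(c=9) 62(c=11)]
  29. access 62: HIT, count now 12. Cache: [18(c=5) 53(c=9) 62(c=12)]
  30. access 53: HIT, count now 10. Cache: [18(c=5) 53(c=10) 62(c=12)]
  31. access 53: HIT, count now 11. Cache: [18(c=5) 53(c=11) 62(c=12)]
  32. access 62: HIT, count now 13. Cache: [18(c=5) 53(c=11) 62(c=13)]
  33. access 62: HIT, count now 14. Cache: [18(c=5) 53(c=11) 62(c=14)]
  34. access 53: HIT, count now 12. Cache: [18(c=5) 53(c=12) 62(c=14)]
  35. access 18: HIT, count now 6. Cache: [18(c=6) 53(c=12) 62(c=14)]
  36. access 53: HIT, count now 13. Cache: [18(c=6) 53(c=13) 62(c=14)]
  37. access 53: HIT, count now 14. Cache: [18(c=6) 62(c=14) 53(c=14)]
  38. access 53: HIT, count now 15. Cache: [18(c=6) 62(c=14) 53(c=15)]
  39. access 18: HIT, count now 7. Cache: [18(c=7) 62(c=14) 53(c=15)]
Total: 34 hits, 5 misses, 2 evictions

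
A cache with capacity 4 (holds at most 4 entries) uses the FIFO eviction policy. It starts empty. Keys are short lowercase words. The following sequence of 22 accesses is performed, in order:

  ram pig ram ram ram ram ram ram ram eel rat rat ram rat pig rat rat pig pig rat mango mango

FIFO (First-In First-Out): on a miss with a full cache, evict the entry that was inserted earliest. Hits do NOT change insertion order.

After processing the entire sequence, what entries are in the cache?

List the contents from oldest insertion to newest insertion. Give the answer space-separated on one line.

FIFO simulation (capacity=4):
  1. access ram: MISS. Cache (old->new): [ram]
  2. access pig: MISS. Cache (old->new): [ram pig]
  3. access ram: HIT. Cache (old->new): [ram pig]
  4. access ram: HIT. Cache (old->new): [ram pig]
  5. access ram: HIT. Cache (old->new): [ram pig]
  6. access ram: HIT. Cache (old->new): [ram pig]
  7. access ram: HIT. Cache (old->new): [ram pig]
  8. access ram: HIT. Cache (old->new): [ram pig]
  9. access ram: HIT. Cache (old->new): [ram pig]
  10. access eel: MISS. Cache (old->new): [ram pig eel]
  11. access rat: MISS. Cache (old->new): [ram pig eel rat]
  12. access rat: HIT. Cache (old->new): [ram pig eel rat]
  13. access ram: HIT. Cache (old->new): [ram pig eel rat]
  14. access rat: HIT. Cache (old->new): [ram pig eel rat]
  15. access pig: HIT. Cache (old->new): [ram pig eel rat]
  16. access rat: HIT. Cache (old->new): [ram pig eel rat]
  17. access rat: HIT. Cache (old->new): [ram pig eel rat]
  18. access pig: HIT. Cache (old->new): [ram pig eel rat]
  19. access pig: HIT. Cache (old->new): [ram pig eel rat]
  20. access rat: HIT. Cache (old->new): [ram pig eel rat]
  21. access mango: MISS, evict ram. Cache (old->new): [pig eel rat mango]
  22. access mango: HIT. Cache (old->new): [pig eel rat mango]
Total: 17 hits, 5 misses, 1 evictions

Answer: pig eel rat mango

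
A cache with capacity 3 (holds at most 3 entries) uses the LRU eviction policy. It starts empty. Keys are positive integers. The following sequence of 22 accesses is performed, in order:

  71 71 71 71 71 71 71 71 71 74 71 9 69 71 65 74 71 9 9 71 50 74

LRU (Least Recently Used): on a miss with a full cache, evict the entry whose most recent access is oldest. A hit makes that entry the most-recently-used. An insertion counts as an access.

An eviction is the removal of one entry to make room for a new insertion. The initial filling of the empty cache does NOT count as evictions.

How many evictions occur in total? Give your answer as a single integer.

LRU simulation (capacity=3):
  1. access 71: MISS. Cache (LRU->MRU): [71]
  2. access 71: HIT. Cache (LRU->MRU): [71]
  3. access 71: HIT. Cache (LRU->MRU): [71]
  4. access 71: HIT. Cache (LRU->MRU): [71]
  5. access 71: HIT. Cache (LRU->MRU): [71]
  6. access 71: HIT. Cache (LRU->MRU): [71]
  7. access 71: HIT. Cache (LRU->MRU): [71]
  8. access 71: HIT. Cache (LRU->MRU): [71]
  9. access 71: HIT. Cache (LRU->MRU): [71]
  10. access 74: MISS. Cache (LRU->MRU): [71 74]
  11. access 71: HIT. Cache (LRU->MRU): [74 71]
  12. access 9: MISS. Cache (LRU->MRU): [74 71 9]
  13. access 69: MISS, evict 74. Cache (LRU->MRU): [71 9 69]
  14. access 71: HIT. Cache (LRU->MRU): [9 69 71]
  15. access 65: MISS, evict 9. Cache (LRU->MRU): [69 71 65]
  16. access 74: MISS, evict 69. Cache (LRU->MRU): [71 65 74]
  17. access 71: HIT. Cache (LRU->MRU): [65 74 71]
  18. access 9: MISS, evict 65. Cache (LRU->MRU): [74 71 9]
  19. access 9: HIT. Cache (LRU->MRU): [74 71 9]
  20. access 71: HIT. Cache (LRU->MRU): [74 9 71]
  21. access 50: MISS, evict 74. Cache (LRU->MRU): [9 71 50]
  22. access 74: MISS, evict 9. Cache (LRU->MRU): [71 50 74]
Total: 13 hits, 9 misses, 6 evictions

Answer: 6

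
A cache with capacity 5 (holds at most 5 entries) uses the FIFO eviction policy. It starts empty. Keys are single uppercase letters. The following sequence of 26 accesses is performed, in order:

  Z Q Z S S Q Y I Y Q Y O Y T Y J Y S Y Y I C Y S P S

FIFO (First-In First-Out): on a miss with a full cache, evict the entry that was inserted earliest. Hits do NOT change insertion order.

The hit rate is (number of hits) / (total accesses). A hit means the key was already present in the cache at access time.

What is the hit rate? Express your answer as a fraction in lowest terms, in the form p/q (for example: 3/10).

Answer: 1/2

Derivation:
FIFO simulation (capacity=5):
  1. access Z: MISS. Cache (old->new): [Z]
  2. access Q: MISS. Cache (old->new): [Z Q]
  3. access Z: HIT. Cache (old->new): [Z Q]
  4. access S: MISS. Cache (old->new): [Z Q S]
  5. access S: HIT. Cache (old->new): [Z Q S]
  6. access Q: HIT. Cache (old->new): [Z Q S]
  7. access Y: MISS. Cache (old->new): [Z Q S Y]
  8. access I: MISS. Cache (old->new): [Z Q S Y I]
  9. access Y: HIT. Cache (old->new): [Z Q S Y I]
  10. access Q: HIT. Cache (old->new): [Z Q S Y I]
  11. access Y: HIT. Cache (old->new): [Z Q S Y I]
  12. access O: MISS, evict Z. Cache (old->new): [Q S Y I O]
  13. access Y: HIT. Cache (old->new): [Q S Y I O]
  14. access T: MISS, evict Q. Cache (old->new): [S Y I O T]
  15. access Y: HIT. Cache (old->new): [S Y I O T]
  16. access J: MISS, evict S. Cache (old->new): [Y I O T J]
  17. access Y: HIT. Cache (old->new): [Y I O T J]
  18. access S: MISS, evict Y. Cache (old->new): [I O T J S]
  19. access Y: MISS, evict I. Cache (old->new): [O T J S Y]
  20. access Y: HIT. Cache (old->new): [O T J S Y]
  21. access I: MISS, evict O. Cache (old->new): [T J S Y I]
  22. access C: MISS, evict T. Cache (old->new): [J S Y I C]
  23. access Y: HIT. Cache (old->new): [J S Y I C]
  24. access S: HIT. Cache (old->new): [J S Y I C]
  25. access P: MISS, evict J. Cache (old->new): [S Y I C P]
  26. access S: HIT. Cache (old->new): [S Y I C P]
Total: 13 hits, 13 misses, 8 evictions

Hit rate = 13/26 = 1/2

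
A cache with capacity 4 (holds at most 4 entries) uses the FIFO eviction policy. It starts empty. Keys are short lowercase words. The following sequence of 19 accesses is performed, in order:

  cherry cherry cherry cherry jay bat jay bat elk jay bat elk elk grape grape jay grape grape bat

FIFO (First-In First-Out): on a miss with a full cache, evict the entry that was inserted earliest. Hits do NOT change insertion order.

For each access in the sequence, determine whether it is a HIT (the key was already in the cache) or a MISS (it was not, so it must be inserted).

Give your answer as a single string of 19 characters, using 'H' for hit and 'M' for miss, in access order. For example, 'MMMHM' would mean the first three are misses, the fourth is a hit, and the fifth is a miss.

Answer: MHHHMMHHMHHHHMHHHHH

Derivation:
FIFO simulation (capacity=4):
  1. access cherry: MISS. Cache (old->new): [cherry]
  2. access cherry: HIT. Cache (old->new): [cherry]
  3. access cherry: HIT. Cache (old->new): [cherry]
  4. access cherry: HIT. Cache (old->new): [cherry]
  5. access jay: MISS. Cache (old->new): [cherry jay]
  6. access bat: MISS. Cache (old->new): [cherry jay bat]
  7. access jay: HIT. Cache (old->new): [cherry jay bat]
  8. access bat: HIT. Cache (old->new): [cherry jay bat]
  9. access elk: MISS. Cache (old->new): [cherry jay bat elk]
  10. access jay: HIT. Cache (old->new): [cherry jay bat elk]
  11. access bat: HIT. Cache (old->new): [cherry jay bat elk]
  12. access elk: HIT. Cache (old->new): [cherry jay bat elk]
  13. access elk: HIT. Cache (old->new): [cherry jay bat elk]
  14. access grape: MISS, evict cherry. Cache (old->new): [jay bat elk grape]
  15. access grape: HIT. Cache (old->new): [jay bat elk grape]
  16. access jay: HIT. Cache (old->new): [jay bat elk grape]
  17. access grape: HIT. Cache (old->new): [jay bat elk grape]
  18. access grape: HIT. Cache (old->new): [jay bat elk grape]
  19. access bat: HIT. Cache (old->new): [jay bat elk grape]
Total: 14 hits, 5 misses, 1 evictions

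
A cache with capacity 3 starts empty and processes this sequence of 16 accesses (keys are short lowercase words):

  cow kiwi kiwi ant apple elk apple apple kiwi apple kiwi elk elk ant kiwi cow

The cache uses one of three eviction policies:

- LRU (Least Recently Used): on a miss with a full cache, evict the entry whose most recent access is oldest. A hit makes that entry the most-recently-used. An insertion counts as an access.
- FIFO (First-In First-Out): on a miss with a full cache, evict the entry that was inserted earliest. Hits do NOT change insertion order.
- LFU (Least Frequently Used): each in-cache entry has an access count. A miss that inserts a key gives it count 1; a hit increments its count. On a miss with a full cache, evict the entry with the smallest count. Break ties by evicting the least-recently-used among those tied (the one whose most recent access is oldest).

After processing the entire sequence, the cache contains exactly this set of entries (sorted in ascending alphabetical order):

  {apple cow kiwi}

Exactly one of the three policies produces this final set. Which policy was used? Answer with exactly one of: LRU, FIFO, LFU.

Simulating under each policy and comparing final sets:
  LRU: final set = {ant cow kiwi} -> differs
  FIFO: final set = {ant cow kiwi} -> differs
  LFU: final set = {apple cow kiwi} -> MATCHES target
Only LFU produces the target set.

Answer: LFU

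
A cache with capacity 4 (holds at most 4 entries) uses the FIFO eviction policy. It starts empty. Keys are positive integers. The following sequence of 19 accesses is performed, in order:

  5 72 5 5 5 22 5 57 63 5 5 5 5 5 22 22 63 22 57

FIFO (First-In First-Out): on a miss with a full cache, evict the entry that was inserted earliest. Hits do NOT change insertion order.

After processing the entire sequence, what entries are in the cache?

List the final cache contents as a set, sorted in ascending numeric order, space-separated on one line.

FIFO simulation (capacity=4):
  1. access 5: MISS. Cache (old->new): [5]
  2. access 72: MISS. Cache (old->new): [5 72]
  3. access 5: HIT. Cache (old->new): [5 72]
  4. access 5: HIT. Cache (old->new): [5 72]
  5. access 5: HIT. Cache (old->new): [5 72]
  6. access 22: MISS. Cache (old->new): [5 72 22]
  7. access 5: HIT. Cache (old->new): [5 72 22]
  8. access 57: MISS. Cache (old->new): [5 72 22 57]
  9. access 63: MISS, evict 5. Cache (old->new): [72 22 57 63]
  10. access 5: MISS, evict 72. Cache (old->new): [22 57 63 5]
  11. access 5: HIT. Cache (old->new): [22 57 63 5]
  12. access 5: HIT. Cache (old->new): [22 57 63 5]
  13. access 5: HIT. Cache (old->new): [22 57 63 5]
  14. access 5: HIT. Cache (old->new): [22 57 63 5]
  15. access 22: HIT. Cache (old->new): [22 57 63 5]
  16. access 22: HIT. Cache (old->new): [22 57 63 5]
  17. access 63: HIT. Cache (old->new): [22 57 63 5]
  18. access 22: HIT. Cache (old->new): [22 57 63 5]
  19. access 57: HIT. Cache (old->new): [22 57 63 5]
Total: 13 hits, 6 misses, 2 evictions

Answer: 5 22 57 63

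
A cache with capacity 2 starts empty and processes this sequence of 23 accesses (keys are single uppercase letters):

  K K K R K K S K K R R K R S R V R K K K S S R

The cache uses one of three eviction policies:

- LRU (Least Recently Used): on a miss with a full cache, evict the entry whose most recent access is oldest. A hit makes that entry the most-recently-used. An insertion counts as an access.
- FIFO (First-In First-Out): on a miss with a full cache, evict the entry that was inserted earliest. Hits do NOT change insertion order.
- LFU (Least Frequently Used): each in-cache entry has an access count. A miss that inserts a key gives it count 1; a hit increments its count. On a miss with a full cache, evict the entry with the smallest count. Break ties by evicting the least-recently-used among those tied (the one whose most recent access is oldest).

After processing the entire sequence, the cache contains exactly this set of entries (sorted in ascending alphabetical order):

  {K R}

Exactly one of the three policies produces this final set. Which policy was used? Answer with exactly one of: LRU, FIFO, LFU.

Answer: LFU

Derivation:
Simulating under each policy and comparing final sets:
  LRU: final set = {R S} -> differs
  FIFO: final set = {R S} -> differs
  LFU: final set = {K R} -> MATCHES target
Only LFU produces the target set.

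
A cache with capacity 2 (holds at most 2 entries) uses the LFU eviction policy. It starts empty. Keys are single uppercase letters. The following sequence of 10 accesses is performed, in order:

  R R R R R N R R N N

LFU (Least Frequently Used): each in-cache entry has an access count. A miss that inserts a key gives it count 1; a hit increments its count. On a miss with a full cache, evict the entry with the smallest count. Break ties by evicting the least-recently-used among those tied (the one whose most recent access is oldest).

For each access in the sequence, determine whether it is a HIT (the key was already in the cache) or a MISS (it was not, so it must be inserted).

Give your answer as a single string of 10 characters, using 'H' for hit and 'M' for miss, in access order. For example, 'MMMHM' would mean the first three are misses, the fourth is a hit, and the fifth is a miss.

Answer: MHHHHMHHHH

Derivation:
LFU simulation (capacity=2):
  1. access R: MISS. Cache: [R(c=1)]
  2. access R: HIT, count now 2. Cache: [R(c=2)]
  3. access R: HIT, count now 3. Cache: [R(c=3)]
  4. access R: HIT, count now 4. Cache: [R(c=4)]
  5. access R: HIT, count now 5. Cache: [R(c=5)]
  6. access N: MISS. Cache: [N(c=1) R(c=5)]
  7. access R: HIT, count now 6. Cache: [N(c=1) R(c=6)]
  8. access R: HIT, count now 7. Cache: [N(c=1) R(c=7)]
  9. access N: HIT, count now 2. Cache: [N(c=2) R(c=7)]
  10. access N: HIT, count now 3. Cache: [N(c=3) R(c=7)]
Total: 8 hits, 2 misses, 0 evictions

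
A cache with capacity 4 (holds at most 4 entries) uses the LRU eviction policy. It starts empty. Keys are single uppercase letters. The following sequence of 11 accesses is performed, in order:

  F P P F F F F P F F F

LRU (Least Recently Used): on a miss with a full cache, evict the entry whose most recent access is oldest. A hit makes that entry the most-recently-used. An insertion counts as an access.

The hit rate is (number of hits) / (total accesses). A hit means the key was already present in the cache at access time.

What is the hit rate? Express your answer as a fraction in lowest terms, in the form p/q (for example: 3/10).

LRU simulation (capacity=4):
  1. access F: MISS. Cache (LRU->MRU): [F]
  2. access P: MISS. Cache (LRU->MRU): [F P]
  3. access P: HIT. Cache (LRU->MRU): [F P]
  4. access F: HIT. Cache (LRU->MRU): [P F]
  5. access F: HIT. Cache (LRU->MRU): [P F]
  6. access F: HIT. Cache (LRU->MRU): [P F]
  7. access F: HIT. Cache (LRU->MRU): [P F]
  8. access P: HIT. Cache (LRU->MRU): [F P]
  9. access F: HIT. Cache (LRU->MRU): [P F]
  10. access F: HIT. Cache (LRU->MRU): [P F]
  11. access F: HIT. Cache (LRU->MRU): [P F]
Total: 9 hits, 2 misses, 0 evictions

Hit rate = 9/11

Answer: 9/11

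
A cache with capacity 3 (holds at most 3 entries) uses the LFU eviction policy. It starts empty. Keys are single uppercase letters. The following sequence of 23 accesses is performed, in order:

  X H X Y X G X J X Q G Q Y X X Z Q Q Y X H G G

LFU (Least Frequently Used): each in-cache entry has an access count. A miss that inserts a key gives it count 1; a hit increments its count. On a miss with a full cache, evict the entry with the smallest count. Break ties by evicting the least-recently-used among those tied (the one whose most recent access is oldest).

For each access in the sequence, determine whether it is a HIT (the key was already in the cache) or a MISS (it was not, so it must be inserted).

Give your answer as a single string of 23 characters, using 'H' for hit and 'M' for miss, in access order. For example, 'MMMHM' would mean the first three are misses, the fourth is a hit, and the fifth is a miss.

LFU simulation (capacity=3):
  1. access X: MISS. Cache: [X(c=1)]
  2. access H: MISS. Cache: [X(c=1) H(c=1)]
  3. access X: HIT, count now 2. Cache: [H(c=1) X(c=2)]
  4. access Y: MISS. Cache: [H(c=1) Y(c=1) X(c=2)]
  5. access X: HIT, count now 3. Cache: [H(c=1) Y(c=1) X(c=3)]
  6. access G: MISS, evict H(c=1). Cache: [Y(c=1) G(c=1) X(c=3)]
  7. access X: HIT, count now 4. Cache: [Y(c=1) G(c=1) X(c=4)]
  8. access J: MISS, evict Y(c=1). Cache: [G(c=1) J(c=1) X(c=4)]
  9. access X: HIT, count now 5. Cache: [G(c=1) J(c=1) X(c=5)]
  10. access Q: MISS, evict G(c=1). Cache: [J(c=1) Q(c=1) X(c=5)]
  11. access G: MISS, evict J(c=1). Cache: [Q(c=1) G(c=1) X(c=5)]
  12. access Q: HIT, count now 2. Cache: [G(c=1) Q(c=2) X(c=5)]
  13. access Y: MISS, evict G(c=1). Cache: [Y(c=1) Q(c=2) X(c=5)]
  14. access X: HIT, count now 6. Cache: [Y(c=1) Q(c=2) X(c=6)]
  15. access X: HIT, count now 7. Cache: [Y(c=1) Q(c=2) X(c=7)]
  16. access Z: MISS, evict Y(c=1). Cache: [Z(c=1) Q(c=2) X(c=7)]
  17. access Q: HIT, count now 3. Cache: [Z(c=1) Q(c=3) X(c=7)]
  18. access Q: HIT, count now 4. Cache: [Z(c=1) Q(c=4) X(c=7)]
  19. access Y: MISS, evict Z(c=1). Cache: [Y(c=1) Q(c=4) X(c=7)]
  20. access X: HIT, count now 8. Cache: [Y(c=1) Q(c=4) X(c=8)]
  21. access H: MISS, evict Y(c=1). Cache: [H(c=1) Q(c=4) X(c=8)]
  22. access G: MISS, evict H(c=1). Cache: [G(c=1) Q(c=4) X(c=8)]
  23. access G: HIT, count now 2. Cache: [G(c=2) Q(c=4) X(c=8)]
Total: 11 hits, 12 misses, 9 evictions

Answer: MMHMHMHMHMMHMHHMHHMHMMH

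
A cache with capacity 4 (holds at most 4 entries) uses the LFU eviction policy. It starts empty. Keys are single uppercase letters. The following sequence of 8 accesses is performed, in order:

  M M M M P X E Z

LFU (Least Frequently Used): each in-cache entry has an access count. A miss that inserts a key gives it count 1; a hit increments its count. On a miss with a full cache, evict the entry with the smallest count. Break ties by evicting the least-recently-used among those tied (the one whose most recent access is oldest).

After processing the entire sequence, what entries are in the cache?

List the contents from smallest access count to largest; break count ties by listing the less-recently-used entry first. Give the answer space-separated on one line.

LFU simulation (capacity=4):
  1. access M: MISS. Cache: [M(c=1)]
  2. access M: HIT, count now 2. Cache: [M(c=2)]
  3. access M: HIT, count now 3. Cache: [M(c=3)]
  4. access M: HIT, count now 4. Cache: [M(c=4)]
  5. access P: MISS. Cache: [P(c=1) M(c=4)]
  6. access X: MISS. Cache: [P(c=1) X(c=1) M(c=4)]
  7. access E: MISS. Cache: [P(c=1) X(c=1) E(c=1) M(c=4)]
  8. access Z: MISS, evict P(c=1). Cache: [X(c=1) E(c=1) Z(c=1) M(c=4)]
Total: 3 hits, 5 misses, 1 evictions

Answer: X E Z M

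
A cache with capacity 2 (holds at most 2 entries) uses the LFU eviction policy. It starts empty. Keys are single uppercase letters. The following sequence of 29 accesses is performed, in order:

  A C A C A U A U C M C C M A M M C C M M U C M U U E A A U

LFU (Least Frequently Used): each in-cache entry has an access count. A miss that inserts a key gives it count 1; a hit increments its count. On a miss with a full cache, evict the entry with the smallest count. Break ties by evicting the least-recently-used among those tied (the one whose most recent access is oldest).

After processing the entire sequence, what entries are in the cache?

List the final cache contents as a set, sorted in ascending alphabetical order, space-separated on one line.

LFU simulation (capacity=2):
  1. access A: MISS. Cache: [A(c=1)]
  2. access C: MISS. Cache: [A(c=1) C(c=1)]
  3. access A: HIT, count now 2. Cache: [C(c=1) A(c=2)]
  4. access C: HIT, count now 2. Cache: [A(c=2) C(c=2)]
  5. access A: HIT, count now 3. Cache: [C(c=2) A(c=3)]
  6. access U: MISS, evict C(c=2). Cache: [U(c=1) A(c=3)]
  7. access A: HIT, count now 4. Cache: [U(c=1) A(c=4)]
  8. access U: HIT, count now 2. Cache: [U(c=2) A(c=4)]
  9. access C: MISS, evict U(c=2). Cache: [C(c=1) A(c=4)]
  10. access M: MISS, evict C(c=1). Cache: [M(c=1) A(c=4)]
  11. access C: MISS, evict M(c=1). Cache: [C(c=1) A(c=4)]
  12. access C: HIT, count now 2. Cache: [C(c=2) A(c=4)]
  13. access M: MISS, evict C(c=2). Cache: [M(c=1) A(c=4)]
  14. access A: HIT, count now 5. Cache: [M(c=1) A(c=5)]
  15. access M: HIT, count now 2. Cache: [M(c=2) A(c=5)]
  16. access M: HIT, count now 3. Cache: [M(c=3) A(c=5)]
  17. access C: MISS, evict M(c=3). Cache: [C(c=1) A(c=5)]
  18. access C: HIT, count now 2. Cache: [C(c=2) A(c=5)]
  19. access M: MISS, evict C(c=2). Cache: [M(c=1) A(c=5)]
  20. access M: HIT, count now 2. Cache: [M(c=2) A(c=5)]
  21. access U: MISS, evict M(c=2). Cache: [U(c=1) A(c=5)]
  22. access C: MISS, evict U(c=1). Cache: [C(c=1) A(c=5)]
  23. access M: MISS, evict C(c=1). Cache: [M(c=1) A(c=5)]
  24. access U: MISS, evict M(c=1). Cache: [U(c=1) A(c=5)]
  25. access U: HIT, count now 2. Cache: [U(c=2) A(c=5)]
  26. access E: MISS, evict U(c=2). Cache: [E(c=1) A(c=5)]
  27. access A: HIT, count now 6. Cache: [E(c=1) A(c=6)]
  28. access A: HIT, count now 7. Cache: [E(c=1) A(c=7)]
  29. access U: MISS, evict E(c=1). Cache: [U(c=1) A(c=7)]
Total: 14 hits, 15 misses, 13 evictions

Answer: A U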